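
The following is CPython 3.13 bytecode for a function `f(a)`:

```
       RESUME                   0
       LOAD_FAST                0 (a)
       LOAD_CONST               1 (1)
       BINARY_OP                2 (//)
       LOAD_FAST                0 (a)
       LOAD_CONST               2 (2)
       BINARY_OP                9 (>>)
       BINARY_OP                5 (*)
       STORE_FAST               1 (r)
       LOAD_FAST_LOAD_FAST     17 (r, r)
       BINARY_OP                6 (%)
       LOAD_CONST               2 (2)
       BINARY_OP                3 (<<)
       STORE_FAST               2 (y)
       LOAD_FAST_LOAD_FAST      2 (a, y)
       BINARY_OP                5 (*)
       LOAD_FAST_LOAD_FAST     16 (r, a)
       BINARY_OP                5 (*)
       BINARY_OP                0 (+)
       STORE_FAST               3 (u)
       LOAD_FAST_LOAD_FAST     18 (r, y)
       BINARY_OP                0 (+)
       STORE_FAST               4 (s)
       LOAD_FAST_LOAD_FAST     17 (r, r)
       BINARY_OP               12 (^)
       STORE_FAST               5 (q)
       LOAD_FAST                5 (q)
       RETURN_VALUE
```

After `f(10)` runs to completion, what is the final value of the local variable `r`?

20

LOAD_FAST a → push 10. Stack: [10]
LOAD_CONST → push 1. Stack: [10, 1]
BINARY_OP // → 10 // 1 = 10. Stack: [10]
LOAD_FAST a → push 10. Stack: [10, 10]
LOAD_CONST → push 2. Stack: [10, 10, 2]
BINARY_OP >> → 10 >> 2 = 2. Stack: [10, 2]
BINARY_OP * → 10 * 2 = 20. Stack: [20]
STORE_FAST r → r=20. Stack: []
LOAD_FAST_LOAD_FAST r,r → push 20,20. Stack: [20, 20]
BINARY_OP % → 20 % 20 = 0. Stack: [0]
LOAD_CONST → push 2. Stack: [0, 2]
BINARY_OP << → 0 << 2 = 0. Stack: [0]
STORE_FAST y → y=0. Stack: []
LOAD_FAST_LOAD_FAST a,y → push 10,0. Stack: [10, 0]
BINARY_OP * → 10 * 0 = 0. Stack: [0]
LOAD_FAST_LOAD_FAST r,a → push 20,10. Stack: [0, 20, 10]
BINARY_OP * → 20 * 10 = 200. Stack: [0, 200]
BINARY_OP + → 0 + 200 = 200. Stack: [200]
STORE_FAST u → u=200. Stack: []
LOAD_FAST_LOAD_FAST r,y → push 20,0. Stack: [20, 0]
BINARY_OP + → 20 + 0 = 20. Stack: [20]
STORE_FAST s → s=20. Stack: []
LOAD_FAST_LOAD_FAST r,r → push 20,20. Stack: [20, 20]
BINARY_OP ^ → 20 ^ 20 = 0. Stack: [0]
STORE_FAST q → q=0. Stack: []
LOAD_FAST q → push 0. Stack: [0]
RETURN_VALUE → return 0.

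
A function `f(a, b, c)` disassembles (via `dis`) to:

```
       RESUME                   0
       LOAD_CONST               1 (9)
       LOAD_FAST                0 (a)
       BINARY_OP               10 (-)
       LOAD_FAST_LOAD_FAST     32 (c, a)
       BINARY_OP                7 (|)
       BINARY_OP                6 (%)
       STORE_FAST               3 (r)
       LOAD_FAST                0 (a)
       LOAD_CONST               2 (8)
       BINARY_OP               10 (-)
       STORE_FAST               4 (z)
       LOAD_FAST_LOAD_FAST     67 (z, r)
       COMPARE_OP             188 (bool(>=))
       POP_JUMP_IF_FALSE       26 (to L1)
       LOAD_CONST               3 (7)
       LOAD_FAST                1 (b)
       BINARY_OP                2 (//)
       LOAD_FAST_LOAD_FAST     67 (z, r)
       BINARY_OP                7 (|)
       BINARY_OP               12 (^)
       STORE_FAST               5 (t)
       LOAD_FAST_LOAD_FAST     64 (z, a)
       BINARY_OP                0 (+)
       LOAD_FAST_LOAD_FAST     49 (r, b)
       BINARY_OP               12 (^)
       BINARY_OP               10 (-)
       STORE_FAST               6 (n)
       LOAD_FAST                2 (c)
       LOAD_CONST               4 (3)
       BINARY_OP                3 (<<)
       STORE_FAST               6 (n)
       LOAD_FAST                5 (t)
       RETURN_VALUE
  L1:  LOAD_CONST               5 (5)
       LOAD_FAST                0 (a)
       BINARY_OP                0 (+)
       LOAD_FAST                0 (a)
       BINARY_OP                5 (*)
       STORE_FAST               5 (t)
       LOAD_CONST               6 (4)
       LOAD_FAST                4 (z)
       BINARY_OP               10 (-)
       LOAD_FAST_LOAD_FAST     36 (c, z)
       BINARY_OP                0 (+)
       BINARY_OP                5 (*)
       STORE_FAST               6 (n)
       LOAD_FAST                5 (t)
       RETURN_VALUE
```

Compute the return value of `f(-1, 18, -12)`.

LOAD_CONST → push 9. Stack: [9]
LOAD_FAST a → push -1. Stack: [9, -1]
BINARY_OP - → 9 - -1 = 10. Stack: [10]
LOAD_FAST_LOAD_FAST c,a → push -12,-1. Stack: [10, -12, -1]
BINARY_OP | → -12 | -1 = -1. Stack: [10, -1]
BINARY_OP % → 10 % -1 = 0. Stack: [0]
STORE_FAST r → r=0. Stack: []
LOAD_FAST a → push -1. Stack: [-1]
LOAD_CONST → push 8. Stack: [-1, 8]
BINARY_OP - → -1 - 8 = -9. Stack: [-9]
STORE_FAST z → z=-9. Stack: []
LOAD_FAST_LOAD_FAST z,r → push -9,0. Stack: [-9, 0]
COMPARE_OP bool(>=) → -9 vs 0 = False. Stack: [False]
POP_JUMP_IF_FALSE → pop False; jump. Stack: []
LOAD_CONST → push 5. Stack: [5]
LOAD_FAST a → push -1. Stack: [5, -1]
BINARY_OP + → 5 + -1 = 4. Stack: [4]
LOAD_FAST a → push -1. Stack: [4, -1]
BINARY_OP * → 4 * -1 = -4. Stack: [-4]
STORE_FAST t → t=-4. Stack: []
LOAD_CONST → push 4. Stack: [4]
LOAD_FAST z → push -9. Stack: [4, -9]
BINARY_OP - → 4 - -9 = 13. Stack: [13]
LOAD_FAST_LOAD_FAST c,z → push -12,-9. Stack: [13, -12, -9]
BINARY_OP + → -12 + -9 = -21. Stack: [13, -21]
BINARY_OP * → 13 * -21 = -273. Stack: [-273]
STORE_FAST n → n=-273. Stack: []
LOAD_FAST t → push -4. Stack: [-4]
RETURN_VALUE → return -4.

-4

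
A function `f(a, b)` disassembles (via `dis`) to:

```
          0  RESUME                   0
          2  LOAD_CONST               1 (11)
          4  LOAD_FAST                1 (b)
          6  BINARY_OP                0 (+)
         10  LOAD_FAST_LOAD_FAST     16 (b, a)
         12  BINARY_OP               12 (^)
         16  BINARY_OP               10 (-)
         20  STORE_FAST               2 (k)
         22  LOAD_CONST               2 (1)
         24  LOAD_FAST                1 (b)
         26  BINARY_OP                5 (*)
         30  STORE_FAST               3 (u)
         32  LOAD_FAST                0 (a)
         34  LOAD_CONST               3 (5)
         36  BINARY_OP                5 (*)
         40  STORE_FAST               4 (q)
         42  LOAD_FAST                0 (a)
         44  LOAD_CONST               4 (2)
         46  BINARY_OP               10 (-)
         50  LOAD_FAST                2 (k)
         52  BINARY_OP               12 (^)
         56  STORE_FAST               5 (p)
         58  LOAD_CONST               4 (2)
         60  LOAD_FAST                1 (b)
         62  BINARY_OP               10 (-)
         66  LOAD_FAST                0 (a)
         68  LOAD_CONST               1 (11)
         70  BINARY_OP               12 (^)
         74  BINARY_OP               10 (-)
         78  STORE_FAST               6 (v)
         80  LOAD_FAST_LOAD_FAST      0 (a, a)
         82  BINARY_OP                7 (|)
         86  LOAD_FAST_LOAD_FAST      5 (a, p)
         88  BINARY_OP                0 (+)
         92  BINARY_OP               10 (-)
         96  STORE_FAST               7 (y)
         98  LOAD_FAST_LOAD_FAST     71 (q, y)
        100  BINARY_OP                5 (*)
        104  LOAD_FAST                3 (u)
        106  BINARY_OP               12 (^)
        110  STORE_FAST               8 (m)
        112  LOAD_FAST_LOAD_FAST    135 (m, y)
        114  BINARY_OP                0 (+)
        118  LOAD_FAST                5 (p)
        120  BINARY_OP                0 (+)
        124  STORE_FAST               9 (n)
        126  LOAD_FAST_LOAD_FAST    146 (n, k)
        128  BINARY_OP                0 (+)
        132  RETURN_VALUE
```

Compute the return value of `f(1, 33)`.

108

LOAD_CONST → push 11. Stack: [11]
LOAD_FAST b → push 33. Stack: [11, 33]
BINARY_OP + → 11 + 33 = 44. Stack: [44]
LOAD_FAST_LOAD_FAST b,a → push 33,1. Stack: [44, 33, 1]
BINARY_OP ^ → 33 ^ 1 = 32. Stack: [44, 32]
BINARY_OP - → 44 - 32 = 12. Stack: [12]
STORE_FAST k → k=12. Stack: []
LOAD_CONST → push 1. Stack: [1]
LOAD_FAST b → push 33. Stack: [1, 33]
BINARY_OP * → 1 * 33 = 33. Stack: [33]
STORE_FAST u → u=33. Stack: []
LOAD_FAST a → push 1. Stack: [1]
LOAD_CONST → push 5. Stack: [1, 5]
BINARY_OP * → 1 * 5 = 5. Stack: [5]
STORE_FAST q → q=5. Stack: []
LOAD_FAST a → push 1. Stack: [1]
LOAD_CONST → push 2. Stack: [1, 2]
BINARY_OP - → 1 - 2 = -1. Stack: [-1]
LOAD_FAST k → push 12. Stack: [-1, 12]
BINARY_OP ^ → -1 ^ 12 = -13. Stack: [-13]
STORE_FAST p → p=-13. Stack: []
LOAD_CONST → push 2. Stack: [2]
LOAD_FAST b → push 33. Stack: [2, 33]
BINARY_OP - → 2 - 33 = -31. Stack: [-31]
LOAD_FAST a → push 1. Stack: [-31, 1]
LOAD_CONST → push 11. Stack: [-31, 1, 11]
BINARY_OP ^ → 1 ^ 11 = 10. Stack: [-31, 10]
BINARY_OP - → -31 - 10 = -41. Stack: [-41]
STORE_FAST v → v=-41. Stack: []
LOAD_FAST_LOAD_FAST a,a → push 1,1. Stack: [1, 1]
BINARY_OP | → 1 | 1 = 1. Stack: [1]
LOAD_FAST_LOAD_FAST a,p → push 1,-13. Stack: [1, 1, -13]
BINARY_OP + → 1 + -13 = -12. Stack: [1, -12]
BINARY_OP - → 1 - -12 = 13. Stack: [13]
STORE_FAST y → y=13. Stack: []
LOAD_FAST_LOAD_FAST q,y → push 5,13. Stack: [5, 13]
BINARY_OP * → 5 * 13 = 65. Stack: [65]
LOAD_FAST u → push 33. Stack: [65, 33]
BINARY_OP ^ → 65 ^ 33 = 96. Stack: [96]
STORE_FAST m → m=96. Stack: []
LOAD_FAST_LOAD_FAST m,y → push 96,13. Stack: [96, 13]
BINARY_OP + → 96 + 13 = 109. Stack: [109]
LOAD_FAST p → push -13. Stack: [109, -13]
BINARY_OP + → 109 + -13 = 96. Stack: [96]
STORE_FAST n → n=96. Stack: []
LOAD_FAST_LOAD_FAST n,k → push 96,12. Stack: [96, 12]
BINARY_OP + → 96 + 12 = 108. Stack: [108]
RETURN_VALUE → return 108.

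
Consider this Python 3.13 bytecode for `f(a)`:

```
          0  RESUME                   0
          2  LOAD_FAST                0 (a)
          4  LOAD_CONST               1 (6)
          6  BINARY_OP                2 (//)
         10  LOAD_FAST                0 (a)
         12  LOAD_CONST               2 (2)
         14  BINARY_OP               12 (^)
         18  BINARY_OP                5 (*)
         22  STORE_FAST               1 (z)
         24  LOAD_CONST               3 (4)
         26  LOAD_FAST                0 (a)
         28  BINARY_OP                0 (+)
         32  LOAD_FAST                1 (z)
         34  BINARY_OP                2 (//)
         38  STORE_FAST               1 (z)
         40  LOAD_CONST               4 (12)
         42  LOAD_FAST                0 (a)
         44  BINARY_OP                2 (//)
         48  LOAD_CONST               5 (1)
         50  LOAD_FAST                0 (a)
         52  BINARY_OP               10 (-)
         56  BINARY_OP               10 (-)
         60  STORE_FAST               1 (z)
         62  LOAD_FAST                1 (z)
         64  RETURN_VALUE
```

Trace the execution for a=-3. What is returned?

-8

LOAD_FAST a → push -3. Stack: [-3]
LOAD_CONST → push 6. Stack: [-3, 6]
BINARY_OP // → -3 // 6 = -1. Stack: [-1]
LOAD_FAST a → push -3. Stack: [-1, -3]
LOAD_CONST → push 2. Stack: [-1, -3, 2]
BINARY_OP ^ → -3 ^ 2 = -1. Stack: [-1, -1]
BINARY_OP * → -1 * -1 = 1. Stack: [1]
STORE_FAST z → z=1. Stack: []
LOAD_CONST → push 4. Stack: [4]
LOAD_FAST a → push -3. Stack: [4, -3]
BINARY_OP + → 4 + -3 = 1. Stack: [1]
LOAD_FAST z → push 1. Stack: [1, 1]
BINARY_OP // → 1 // 1 = 1. Stack: [1]
STORE_FAST z → z=1. Stack: []
LOAD_CONST → push 12. Stack: [12]
LOAD_FAST a → push -3. Stack: [12, -3]
BINARY_OP // → 12 // -3 = -4. Stack: [-4]
LOAD_CONST → push 1. Stack: [-4, 1]
LOAD_FAST a → push -3. Stack: [-4, 1, -3]
BINARY_OP - → 1 - -3 = 4. Stack: [-4, 4]
BINARY_OP - → -4 - 4 = -8. Stack: [-8]
STORE_FAST z → z=-8. Stack: []
LOAD_FAST z → push -8. Stack: [-8]
RETURN_VALUE → return -8.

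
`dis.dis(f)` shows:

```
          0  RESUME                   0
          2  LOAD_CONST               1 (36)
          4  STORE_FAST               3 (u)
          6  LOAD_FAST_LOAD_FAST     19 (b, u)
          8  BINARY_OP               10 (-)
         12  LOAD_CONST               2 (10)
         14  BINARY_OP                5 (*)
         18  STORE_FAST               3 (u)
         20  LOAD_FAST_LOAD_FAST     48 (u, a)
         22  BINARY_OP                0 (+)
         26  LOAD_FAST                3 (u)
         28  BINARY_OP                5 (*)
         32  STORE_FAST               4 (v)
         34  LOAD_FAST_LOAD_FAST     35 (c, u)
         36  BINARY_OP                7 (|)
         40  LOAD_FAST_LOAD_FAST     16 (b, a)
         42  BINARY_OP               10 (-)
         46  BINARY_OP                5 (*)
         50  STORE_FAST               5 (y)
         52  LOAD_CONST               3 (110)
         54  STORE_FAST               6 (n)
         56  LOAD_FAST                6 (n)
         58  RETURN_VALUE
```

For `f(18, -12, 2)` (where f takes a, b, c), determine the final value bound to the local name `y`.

LOAD_CONST → push 36. Stack: [36]
STORE_FAST u → u=36. Stack: []
LOAD_FAST_LOAD_FAST b,u → push -12,36. Stack: [-12, 36]
BINARY_OP - → -12 - 36 = -48. Stack: [-48]
LOAD_CONST → push 10. Stack: [-48, 10]
BINARY_OP * → -48 * 10 = -480. Stack: [-480]
STORE_FAST u → u=-480. Stack: []
LOAD_FAST_LOAD_FAST u,a → push -480,18. Stack: [-480, 18]
BINARY_OP + → -480 + 18 = -462. Stack: [-462]
LOAD_FAST u → push -480. Stack: [-462, -480]
BINARY_OP * → -462 * -480 = 221760. Stack: [221760]
STORE_FAST v → v=221760. Stack: []
LOAD_FAST_LOAD_FAST c,u → push 2,-480. Stack: [2, -480]
BINARY_OP | → 2 | -480 = -478. Stack: [-478]
LOAD_FAST_LOAD_FAST b,a → push -12,18. Stack: [-478, -12, 18]
BINARY_OP - → -12 - 18 = -30. Stack: [-478, -30]
BINARY_OP * → -478 * -30 = 14340. Stack: [14340]
STORE_FAST y → y=14340. Stack: []
LOAD_CONST → push 110. Stack: [110]
STORE_FAST n → n=110. Stack: []
LOAD_FAST n → push 110. Stack: [110]
RETURN_VALUE → return 110.

14340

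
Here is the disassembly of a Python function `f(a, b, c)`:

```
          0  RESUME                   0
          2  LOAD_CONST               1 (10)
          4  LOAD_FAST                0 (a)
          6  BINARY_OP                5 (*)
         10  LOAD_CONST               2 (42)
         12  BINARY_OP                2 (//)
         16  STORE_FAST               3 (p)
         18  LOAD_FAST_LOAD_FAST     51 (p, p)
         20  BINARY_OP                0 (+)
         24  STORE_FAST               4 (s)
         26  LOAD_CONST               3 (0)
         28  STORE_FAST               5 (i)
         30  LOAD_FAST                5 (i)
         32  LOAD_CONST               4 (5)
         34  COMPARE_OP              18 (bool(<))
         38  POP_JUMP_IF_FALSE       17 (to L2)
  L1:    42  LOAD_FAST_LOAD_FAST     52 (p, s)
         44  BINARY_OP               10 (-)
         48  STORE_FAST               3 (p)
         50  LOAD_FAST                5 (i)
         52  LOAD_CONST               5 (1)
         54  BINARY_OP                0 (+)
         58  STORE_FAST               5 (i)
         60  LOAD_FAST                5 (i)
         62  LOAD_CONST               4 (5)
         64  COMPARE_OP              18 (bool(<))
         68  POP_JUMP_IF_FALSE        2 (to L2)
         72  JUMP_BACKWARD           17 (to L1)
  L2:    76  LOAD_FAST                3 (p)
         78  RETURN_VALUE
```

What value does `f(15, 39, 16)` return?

LOAD_CONST → push 10
LOAD_FAST a → push 15
BINARY_OP * → 10 * 15 = 150
LOAD_CONST → push 42
BINARY_OP // → 150 // 42 = 3
STORE_FAST p → p=3
LOAD_FAST_LOAD_FAST p,p → push 3,3
BINARY_OP + → 3 + 3 = 6
STORE_FAST s → s=6
LOAD_CONST → push 0
STORE_FAST i → i=0
LOAD_FAST i → push 0
LOAD_CONST → push 5
COMPARE_OP bool(<) → 0 vs 5 = True
POP_JUMP_IF_FALSE → pop True; no jump
LOAD_FAST_LOAD_FAST p,s → push 3,6
BINARY_OP - → 3 - 6 = -3
STORE_FAST p → p=-3
LOAD_FAST i → push 0
LOAD_CONST → push 1
BINARY_OP + → 0 + 1 = 1
STORE_FAST i → i=1
LOAD_FAST i → push 1
LOAD_CONST → push 5
COMPARE_OP bool(<) → 1 vs 5 = True
POP_JUMP_IF_FALSE → pop True; no jump
LOAD_FAST_LOAD_FAST p,s → push -3,6
BINARY_OP - → -3 - 6 = -9
STORE_FAST p → p=-9
LOAD_FAST i → push 1
LOAD_CONST → push 1
BINARY_OP + → 1 + 1 = 2
STORE_FAST i → i=2
LOAD_FAST i → push 2
LOAD_CONST → push 5
COMPARE_OP bool(<) → 2 vs 5 = True
POP_JUMP_IF_FALSE → pop True; no jump
LOAD_FAST_LOAD_FAST p,s → push -9,6
BINARY_OP - → -9 - 6 = -15
STORE_FAST p → p=-15
LOAD_FAST i → push 2
LOAD_CONST → push 1
BINARY_OP + → 2 + 1 = 3
STORE_FAST i → i=3
LOAD_FAST i → push 3
LOAD_CONST → push 5
COMPARE_OP bool(<) → 3 vs 5 = True
POP_JUMP_IF_FALSE → pop True; no jump
LOAD_FAST_LOAD_FAST p,s → push -15,6
BINARY_OP - → -15 - 6 = -21
STORE_FAST p → p=-21
LOAD_FAST i → push 3
LOAD_CONST → push 1
BINARY_OP + → 3 + 1 = 4
STORE_FAST i → i=4
LOAD_FAST i → push 4
LOAD_CONST → push 5
COMPARE_OP bool(<) → 4 vs 5 = True
POP_JUMP_IF_FALSE → pop True; no jump
LOAD_FAST_LOAD_FAST p,s → push -21,6
BINARY_OP - → -21 - 6 = -27
STORE_FAST p → p=-27
LOAD_FAST i → push 4
LOAD_CONST → push 1
BINARY_OP + → 4 + 1 = 5
STORE_FAST i → i=5
LOAD_FAST i → push 5
LOAD_CONST → push 5
COMPARE_OP bool(<) → 5 vs 5 = False
POP_JUMP_IF_FALSE → pop False; jump
LOAD_FAST p → push -27
RETURN_VALUE → return -27.

-27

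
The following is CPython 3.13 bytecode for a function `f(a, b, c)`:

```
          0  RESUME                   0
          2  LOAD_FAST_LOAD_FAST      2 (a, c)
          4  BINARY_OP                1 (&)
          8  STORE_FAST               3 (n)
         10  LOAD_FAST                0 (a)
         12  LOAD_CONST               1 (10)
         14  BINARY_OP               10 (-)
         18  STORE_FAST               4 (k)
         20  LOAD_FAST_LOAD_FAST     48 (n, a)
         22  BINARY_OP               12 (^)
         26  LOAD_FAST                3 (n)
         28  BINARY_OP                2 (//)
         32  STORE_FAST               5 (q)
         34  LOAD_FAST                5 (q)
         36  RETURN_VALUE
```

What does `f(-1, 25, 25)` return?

-2

LOAD_FAST_LOAD_FAST a,c → push -1,25. Stack: [-1, 25]
BINARY_OP & → -1 & 25 = 25. Stack: [25]
STORE_FAST n → n=25. Stack: []
LOAD_FAST a → push -1. Stack: [-1]
LOAD_CONST → push 10. Stack: [-1, 10]
BINARY_OP - → -1 - 10 = -11. Stack: [-11]
STORE_FAST k → k=-11. Stack: []
LOAD_FAST_LOAD_FAST n,a → push 25,-1. Stack: [25, -1]
BINARY_OP ^ → 25 ^ -1 = -26. Stack: [-26]
LOAD_FAST n → push 25. Stack: [-26, 25]
BINARY_OP // → -26 // 25 = -2. Stack: [-2]
STORE_FAST q → q=-2. Stack: []
LOAD_FAST q → push -2. Stack: [-2]
RETURN_VALUE → return -2.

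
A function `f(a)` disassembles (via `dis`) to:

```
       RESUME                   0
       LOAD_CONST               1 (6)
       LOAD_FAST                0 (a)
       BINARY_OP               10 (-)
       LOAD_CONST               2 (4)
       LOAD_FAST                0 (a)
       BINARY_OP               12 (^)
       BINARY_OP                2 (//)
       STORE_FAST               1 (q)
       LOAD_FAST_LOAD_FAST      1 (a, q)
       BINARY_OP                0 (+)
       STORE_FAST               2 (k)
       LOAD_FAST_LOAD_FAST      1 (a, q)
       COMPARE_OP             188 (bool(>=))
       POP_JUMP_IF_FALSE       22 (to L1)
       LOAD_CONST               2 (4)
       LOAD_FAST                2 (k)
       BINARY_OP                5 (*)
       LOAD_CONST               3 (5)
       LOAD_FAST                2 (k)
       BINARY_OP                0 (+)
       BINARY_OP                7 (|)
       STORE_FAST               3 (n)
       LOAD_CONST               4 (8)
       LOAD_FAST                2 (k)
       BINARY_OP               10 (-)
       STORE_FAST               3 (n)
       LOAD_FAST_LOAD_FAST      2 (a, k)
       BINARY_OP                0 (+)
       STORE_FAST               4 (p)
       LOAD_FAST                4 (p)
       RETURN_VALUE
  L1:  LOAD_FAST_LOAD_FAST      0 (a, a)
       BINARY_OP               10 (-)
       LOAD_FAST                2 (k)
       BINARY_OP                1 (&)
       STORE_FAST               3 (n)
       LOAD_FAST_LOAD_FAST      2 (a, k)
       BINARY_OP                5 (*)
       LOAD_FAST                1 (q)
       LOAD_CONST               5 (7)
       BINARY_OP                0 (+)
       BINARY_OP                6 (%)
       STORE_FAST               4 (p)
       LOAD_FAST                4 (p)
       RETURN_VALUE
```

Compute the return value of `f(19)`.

37

LOAD_CONST → push 6. Stack: [6]
LOAD_FAST a → push 19. Stack: [6, 19]
BINARY_OP - → 6 - 19 = -13. Stack: [-13]
LOAD_CONST → push 4. Stack: [-13, 4]
LOAD_FAST a → push 19. Stack: [-13, 4, 19]
BINARY_OP ^ → 4 ^ 19 = 23. Stack: [-13, 23]
BINARY_OP // → -13 // 23 = -1. Stack: [-1]
STORE_FAST q → q=-1. Stack: []
LOAD_FAST_LOAD_FAST a,q → push 19,-1. Stack: [19, -1]
BINARY_OP + → 19 + -1 = 18. Stack: [18]
STORE_FAST k → k=18. Stack: []
LOAD_FAST_LOAD_FAST a,q → push 19,-1. Stack: [19, -1]
COMPARE_OP bool(>=) → 19 vs -1 = True. Stack: [True]
POP_JUMP_IF_FALSE → pop True; no jump. Stack: []
LOAD_CONST → push 4. Stack: [4]
LOAD_FAST k → push 18. Stack: [4, 18]
BINARY_OP * → 4 * 18 = 72. Stack: [72]
LOAD_CONST → push 5. Stack: [72, 5]
LOAD_FAST k → push 18. Stack: [72, 5, 18]
BINARY_OP + → 5 + 18 = 23. Stack: [72, 23]
BINARY_OP | → 72 | 23 = 95. Stack: [95]
STORE_FAST n → n=95. Stack: []
LOAD_CONST → push 8. Stack: [8]
LOAD_FAST k → push 18. Stack: [8, 18]
BINARY_OP - → 8 - 18 = -10. Stack: [-10]
STORE_FAST n → n=-10. Stack: []
LOAD_FAST_LOAD_FAST a,k → push 19,18. Stack: [19, 18]
BINARY_OP + → 19 + 18 = 37. Stack: [37]
STORE_FAST p → p=37. Stack: []
LOAD_FAST p → push 37. Stack: [37]
RETURN_VALUE → return 37.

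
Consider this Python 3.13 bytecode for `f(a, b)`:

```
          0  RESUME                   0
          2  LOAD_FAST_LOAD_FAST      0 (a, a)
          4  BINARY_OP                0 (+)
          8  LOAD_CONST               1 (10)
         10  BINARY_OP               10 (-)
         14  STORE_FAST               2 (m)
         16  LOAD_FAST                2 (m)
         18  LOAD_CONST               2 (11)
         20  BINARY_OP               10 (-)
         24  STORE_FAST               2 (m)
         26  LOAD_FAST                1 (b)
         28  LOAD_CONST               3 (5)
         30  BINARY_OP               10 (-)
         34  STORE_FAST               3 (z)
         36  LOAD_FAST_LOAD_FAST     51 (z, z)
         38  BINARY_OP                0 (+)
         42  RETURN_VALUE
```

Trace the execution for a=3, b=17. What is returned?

24

LOAD_FAST_LOAD_FAST a,a → push 3,3. Stack: [3, 3]
BINARY_OP + → 3 + 3 = 6. Stack: [6]
LOAD_CONST → push 10. Stack: [6, 10]
BINARY_OP - → 6 - 10 = -4. Stack: [-4]
STORE_FAST m → m=-4. Stack: []
LOAD_FAST m → push -4. Stack: [-4]
LOAD_CONST → push 11. Stack: [-4, 11]
BINARY_OP - → -4 - 11 = -15. Stack: [-15]
STORE_FAST m → m=-15. Stack: []
LOAD_FAST b → push 17. Stack: [17]
LOAD_CONST → push 5. Stack: [17, 5]
BINARY_OP - → 17 - 5 = 12. Stack: [12]
STORE_FAST z → z=12. Stack: []
LOAD_FAST_LOAD_FAST z,z → push 12,12. Stack: [12, 12]
BINARY_OP + → 12 + 12 = 24. Stack: [24]
RETURN_VALUE → return 24.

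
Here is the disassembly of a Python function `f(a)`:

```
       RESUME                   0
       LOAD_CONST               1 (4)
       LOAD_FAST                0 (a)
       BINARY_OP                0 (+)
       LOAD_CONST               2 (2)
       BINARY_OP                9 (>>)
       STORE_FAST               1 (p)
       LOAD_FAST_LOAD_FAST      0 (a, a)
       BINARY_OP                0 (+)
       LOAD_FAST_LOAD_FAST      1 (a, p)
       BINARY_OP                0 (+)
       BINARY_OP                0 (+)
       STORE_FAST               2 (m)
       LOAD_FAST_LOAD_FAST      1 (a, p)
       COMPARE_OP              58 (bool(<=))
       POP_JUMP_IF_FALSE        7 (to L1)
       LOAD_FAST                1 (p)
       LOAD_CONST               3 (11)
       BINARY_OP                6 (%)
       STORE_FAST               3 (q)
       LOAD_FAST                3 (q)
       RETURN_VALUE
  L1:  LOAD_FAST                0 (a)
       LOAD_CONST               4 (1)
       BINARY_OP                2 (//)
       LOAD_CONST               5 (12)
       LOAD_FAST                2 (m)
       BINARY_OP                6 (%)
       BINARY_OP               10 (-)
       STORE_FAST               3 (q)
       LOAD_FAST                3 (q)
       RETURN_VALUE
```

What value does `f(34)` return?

LOAD_CONST → push 4. Stack: [4]
LOAD_FAST a → push 34. Stack: [4, 34]
BINARY_OP + → 4 + 34 = 38. Stack: [38]
LOAD_CONST → push 2. Stack: [38, 2]
BINARY_OP >> → 38 >> 2 = 9. Stack: [9]
STORE_FAST p → p=9. Stack: []
LOAD_FAST_LOAD_FAST a,a → push 34,34. Stack: [34, 34]
BINARY_OP + → 34 + 34 = 68. Stack: [68]
LOAD_FAST_LOAD_FAST a,p → push 34,9. Stack: [68, 34, 9]
BINARY_OP + → 34 + 9 = 43. Stack: [68, 43]
BINARY_OP + → 68 + 43 = 111. Stack: [111]
STORE_FAST m → m=111. Stack: []
LOAD_FAST_LOAD_FAST a,p → push 34,9. Stack: [34, 9]
COMPARE_OP bool(<=) → 34 vs 9 = False. Stack: [False]
POP_JUMP_IF_FALSE → pop False; jump. Stack: []
LOAD_FAST a → push 34. Stack: [34]
LOAD_CONST → push 1. Stack: [34, 1]
BINARY_OP // → 34 // 1 = 34. Stack: [34]
LOAD_CONST → push 12. Stack: [34, 12]
LOAD_FAST m → push 111. Stack: [34, 12, 111]
BINARY_OP % → 12 % 111 = 12. Stack: [34, 12]
BINARY_OP - → 34 - 12 = 22. Stack: [22]
STORE_FAST q → q=22. Stack: []
LOAD_FAST q → push 22. Stack: [22]
RETURN_VALUE → return 22.

22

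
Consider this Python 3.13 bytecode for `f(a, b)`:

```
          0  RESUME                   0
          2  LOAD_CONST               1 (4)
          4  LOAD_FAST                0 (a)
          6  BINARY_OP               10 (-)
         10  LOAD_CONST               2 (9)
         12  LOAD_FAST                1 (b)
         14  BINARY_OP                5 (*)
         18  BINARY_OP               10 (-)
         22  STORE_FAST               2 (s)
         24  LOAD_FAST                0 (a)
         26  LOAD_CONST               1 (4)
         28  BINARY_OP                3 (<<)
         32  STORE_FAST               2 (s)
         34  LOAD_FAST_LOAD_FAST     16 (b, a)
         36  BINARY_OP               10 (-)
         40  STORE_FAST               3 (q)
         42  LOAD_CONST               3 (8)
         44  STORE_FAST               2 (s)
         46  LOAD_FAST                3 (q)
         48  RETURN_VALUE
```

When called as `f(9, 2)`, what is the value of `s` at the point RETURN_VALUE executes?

LOAD_CONST → push 4. Stack: [4]
LOAD_FAST a → push 9. Stack: [4, 9]
BINARY_OP - → 4 - 9 = -5. Stack: [-5]
LOAD_CONST → push 9. Stack: [-5, 9]
LOAD_FAST b → push 2. Stack: [-5, 9, 2]
BINARY_OP * → 9 * 2 = 18. Stack: [-5, 18]
BINARY_OP - → -5 - 18 = -23. Stack: [-23]
STORE_FAST s → s=-23. Stack: []
LOAD_FAST a → push 9. Stack: [9]
LOAD_CONST → push 4. Stack: [9, 4]
BINARY_OP << → 9 << 4 = 144. Stack: [144]
STORE_FAST s → s=144. Stack: []
LOAD_FAST_LOAD_FAST b,a → push 2,9. Stack: [2, 9]
BINARY_OP - → 2 - 9 = -7. Stack: [-7]
STORE_FAST q → q=-7. Stack: []
LOAD_CONST → push 8. Stack: [8]
STORE_FAST s → s=8. Stack: []
LOAD_FAST q → push -7. Stack: [-7]
RETURN_VALUE → return -7.

8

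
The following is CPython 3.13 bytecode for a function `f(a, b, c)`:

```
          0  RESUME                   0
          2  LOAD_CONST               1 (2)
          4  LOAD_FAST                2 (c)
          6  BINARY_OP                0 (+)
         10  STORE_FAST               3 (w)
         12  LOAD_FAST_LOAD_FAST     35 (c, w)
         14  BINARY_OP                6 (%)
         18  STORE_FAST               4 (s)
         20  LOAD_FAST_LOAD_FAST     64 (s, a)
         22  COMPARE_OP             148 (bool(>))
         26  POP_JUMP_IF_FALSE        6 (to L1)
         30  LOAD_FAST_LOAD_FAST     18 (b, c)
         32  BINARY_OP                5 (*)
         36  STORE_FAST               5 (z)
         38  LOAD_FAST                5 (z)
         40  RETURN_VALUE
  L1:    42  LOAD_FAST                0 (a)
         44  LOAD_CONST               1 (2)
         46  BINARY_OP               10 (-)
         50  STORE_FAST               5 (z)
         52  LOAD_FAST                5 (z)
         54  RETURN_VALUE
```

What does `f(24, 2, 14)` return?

LOAD_CONST → push 2. Stack: [2]
LOAD_FAST c → push 14. Stack: [2, 14]
BINARY_OP + → 2 + 14 = 16. Stack: [16]
STORE_FAST w → w=16. Stack: []
LOAD_FAST_LOAD_FAST c,w → push 14,16. Stack: [14, 16]
BINARY_OP % → 14 % 16 = 14. Stack: [14]
STORE_FAST s → s=14. Stack: []
LOAD_FAST_LOAD_FAST s,a → push 14,24. Stack: [14, 24]
COMPARE_OP bool(>) → 14 vs 24 = False. Stack: [False]
POP_JUMP_IF_FALSE → pop False; jump. Stack: []
LOAD_FAST a → push 24. Stack: [24]
LOAD_CONST → push 2. Stack: [24, 2]
BINARY_OP - → 24 - 2 = 22. Stack: [22]
STORE_FAST z → z=22. Stack: []
LOAD_FAST z → push 22. Stack: [22]
RETURN_VALUE → return 22.

22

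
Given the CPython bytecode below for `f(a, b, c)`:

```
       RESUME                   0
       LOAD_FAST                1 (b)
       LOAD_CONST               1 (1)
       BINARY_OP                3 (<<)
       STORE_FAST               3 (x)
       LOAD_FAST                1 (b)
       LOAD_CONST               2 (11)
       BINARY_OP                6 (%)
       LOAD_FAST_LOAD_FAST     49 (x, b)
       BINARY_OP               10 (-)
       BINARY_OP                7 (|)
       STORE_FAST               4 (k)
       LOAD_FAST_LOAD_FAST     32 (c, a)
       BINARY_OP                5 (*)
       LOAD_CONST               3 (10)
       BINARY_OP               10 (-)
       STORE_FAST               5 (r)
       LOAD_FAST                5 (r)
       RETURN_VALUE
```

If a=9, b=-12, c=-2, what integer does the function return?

-28

LOAD_FAST b → push -12. Stack: [-12]
LOAD_CONST → push 1. Stack: [-12, 1]
BINARY_OP << → -12 << 1 = -24. Stack: [-24]
STORE_FAST x → x=-24. Stack: []
LOAD_FAST b → push -12. Stack: [-12]
LOAD_CONST → push 11. Stack: [-12, 11]
BINARY_OP % → -12 % 11 = 10. Stack: [10]
LOAD_FAST_LOAD_FAST x,b → push -24,-12. Stack: [10, -24, -12]
BINARY_OP - → -24 - -12 = -12. Stack: [10, -12]
BINARY_OP | → 10 | -12 = -2. Stack: [-2]
STORE_FAST k → k=-2. Stack: []
LOAD_FAST_LOAD_FAST c,a → push -2,9. Stack: [-2, 9]
BINARY_OP * → -2 * 9 = -18. Stack: [-18]
LOAD_CONST → push 10. Stack: [-18, 10]
BINARY_OP - → -18 - 10 = -28. Stack: [-28]
STORE_FAST r → r=-28. Stack: []
LOAD_FAST r → push -28. Stack: [-28]
RETURN_VALUE → return -28.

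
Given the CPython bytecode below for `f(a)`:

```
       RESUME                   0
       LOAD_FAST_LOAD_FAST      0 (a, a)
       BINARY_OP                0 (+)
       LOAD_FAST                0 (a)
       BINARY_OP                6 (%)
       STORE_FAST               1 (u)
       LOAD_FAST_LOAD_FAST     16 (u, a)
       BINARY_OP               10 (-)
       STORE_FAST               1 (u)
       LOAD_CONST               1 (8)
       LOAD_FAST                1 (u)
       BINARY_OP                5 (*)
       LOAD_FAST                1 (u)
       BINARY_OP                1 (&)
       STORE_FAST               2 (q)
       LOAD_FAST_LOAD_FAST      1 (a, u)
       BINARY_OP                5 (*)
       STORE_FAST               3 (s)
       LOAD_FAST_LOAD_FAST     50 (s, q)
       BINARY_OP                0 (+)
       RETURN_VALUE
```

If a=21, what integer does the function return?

LOAD_FAST_LOAD_FAST a,a → push 21,21. Stack: [21, 21]
BINARY_OP + → 21 + 21 = 42. Stack: [42]
LOAD_FAST a → push 21. Stack: [42, 21]
BINARY_OP % → 42 % 21 = 0. Stack: [0]
STORE_FAST u → u=0. Stack: []
LOAD_FAST_LOAD_FAST u,a → push 0,21. Stack: [0, 21]
BINARY_OP - → 0 - 21 = -21. Stack: [-21]
STORE_FAST u → u=-21. Stack: []
LOAD_CONST → push 8. Stack: [8]
LOAD_FAST u → push -21. Stack: [8, -21]
BINARY_OP * → 8 * -21 = -168. Stack: [-168]
LOAD_FAST u → push -21. Stack: [-168, -21]
BINARY_OP & → -168 & -21 = -184. Stack: [-184]
STORE_FAST q → q=-184. Stack: []
LOAD_FAST_LOAD_FAST a,u → push 21,-21. Stack: [21, -21]
BINARY_OP * → 21 * -21 = -441. Stack: [-441]
STORE_FAST s → s=-441. Stack: []
LOAD_FAST_LOAD_FAST s,q → push -441,-184. Stack: [-441, -184]
BINARY_OP + → -441 + -184 = -625. Stack: [-625]
RETURN_VALUE → return -625.

-625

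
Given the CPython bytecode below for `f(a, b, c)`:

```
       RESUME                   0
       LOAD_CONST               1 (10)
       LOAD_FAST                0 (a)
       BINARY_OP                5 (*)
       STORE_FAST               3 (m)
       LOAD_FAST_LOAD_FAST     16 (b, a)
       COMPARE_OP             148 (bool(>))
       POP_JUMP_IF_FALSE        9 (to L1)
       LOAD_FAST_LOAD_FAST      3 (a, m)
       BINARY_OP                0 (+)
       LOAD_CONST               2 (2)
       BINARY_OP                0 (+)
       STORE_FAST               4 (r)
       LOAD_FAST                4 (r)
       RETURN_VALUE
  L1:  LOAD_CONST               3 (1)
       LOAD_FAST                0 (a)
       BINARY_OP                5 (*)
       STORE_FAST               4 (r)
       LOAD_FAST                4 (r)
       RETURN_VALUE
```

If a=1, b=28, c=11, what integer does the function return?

LOAD_CONST → push 10. Stack: [10]
LOAD_FAST a → push 1. Stack: [10, 1]
BINARY_OP * → 10 * 1 = 10. Stack: [10]
STORE_FAST m → m=10. Stack: []
LOAD_FAST_LOAD_FAST b,a → push 28,1. Stack: [28, 1]
COMPARE_OP bool(>) → 28 vs 1 = True. Stack: [True]
POP_JUMP_IF_FALSE → pop True; no jump. Stack: []
LOAD_FAST_LOAD_FAST a,m → push 1,10. Stack: [1, 10]
BINARY_OP + → 1 + 10 = 11. Stack: [11]
LOAD_CONST → push 2. Stack: [11, 2]
BINARY_OP + → 11 + 2 = 13. Stack: [13]
STORE_FAST r → r=13. Stack: []
LOAD_FAST r → push 13. Stack: [13]
RETURN_VALUE → return 13.

13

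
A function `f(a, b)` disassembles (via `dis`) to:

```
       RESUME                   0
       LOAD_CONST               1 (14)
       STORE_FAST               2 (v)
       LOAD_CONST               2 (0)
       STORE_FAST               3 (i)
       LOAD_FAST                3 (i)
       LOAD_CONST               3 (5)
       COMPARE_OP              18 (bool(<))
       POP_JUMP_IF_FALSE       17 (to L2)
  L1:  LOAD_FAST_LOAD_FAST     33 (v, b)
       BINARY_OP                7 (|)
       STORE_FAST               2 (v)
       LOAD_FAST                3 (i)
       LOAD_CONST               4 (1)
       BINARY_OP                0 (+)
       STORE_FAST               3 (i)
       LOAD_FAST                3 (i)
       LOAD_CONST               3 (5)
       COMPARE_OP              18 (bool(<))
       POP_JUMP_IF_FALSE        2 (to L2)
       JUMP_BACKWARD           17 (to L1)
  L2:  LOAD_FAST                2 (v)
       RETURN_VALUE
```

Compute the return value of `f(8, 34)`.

46

LOAD_CONST → push 14. Stack: [14]
STORE_FAST v → v=14. Stack: []
LOAD_CONST → push 0. Stack: [0]
STORE_FAST i → i=0. Stack: []
LOAD_FAST i → push 0. Stack: [0]
LOAD_CONST → push 5. Stack: [0, 5]
COMPARE_OP bool(<) → 0 vs 5 = True. Stack: [True]
POP_JUMP_IF_FALSE → pop True; no jump. Stack: []
LOAD_FAST_LOAD_FAST v,b → push 14,34. Stack: [14, 34]
BINARY_OP | → 14 | 34 = 46. Stack: [46]
STORE_FAST v → v=46. Stack: []
LOAD_FAST i → push 0. Stack: [0]
LOAD_CONST → push 1. Stack: [0, 1]
BINARY_OP + → 0 + 1 = 1. Stack: [1]
STORE_FAST i → i=1. Stack: []
LOAD_FAST i → push 1. Stack: [1]
LOAD_CONST → push 5. Stack: [1, 5]
COMPARE_OP bool(<) → 1 vs 5 = True. Stack: [True]
POP_JUMP_IF_FALSE → pop True; no jump. Stack: []
LOAD_FAST_LOAD_FAST v,b → push 46,34. Stack: [46, 34]
BINARY_OP | → 46 | 34 = 46. Stack: [46]
STORE_FAST v → v=46. Stack: []
LOAD_FAST i → push 1. Stack: [1]
LOAD_CONST → push 1. Stack: [1, 1]
BINARY_OP + → 1 + 1 = 2. Stack: [2]
STORE_FAST i → i=2. Stack: []
LOAD_FAST i → push 2. Stack: [2]
LOAD_CONST → push 5. Stack: [2, 5]
COMPARE_OP bool(<) → 2 vs 5 = True. Stack: [True]
POP_JUMP_IF_FALSE → pop True; no jump. Stack: []
LOAD_FAST_LOAD_FAST v,b → push 46,34. Stack: [46, 34]
BINARY_OP | → 46 | 34 = 46. Stack: [46]
STORE_FAST v → v=46. Stack: []
LOAD_FAST i → push 2. Stack: [2]
LOAD_CONST → push 1. Stack: [2, 1]
BINARY_OP + → 2 + 1 = 3. Stack: [3]
STORE_FAST i → i=3. Stack: []
LOAD_FAST i → push 3. Stack: [3]
LOAD_CONST → push 5. Stack: [3, 5]
COMPARE_OP bool(<) → 3 vs 5 = True. Stack: [True]
POP_JUMP_IF_FALSE → pop True; no jump. Stack: []
LOAD_FAST_LOAD_FAST v,b → push 46,34. Stack: [46, 34]
BINARY_OP | → 46 | 34 = 46. Stack: [46]
STORE_FAST v → v=46. Stack: []
LOAD_FAST i → push 3. Stack: [3]
LOAD_CONST → push 1. Stack: [3, 1]
BINARY_OP + → 3 + 1 = 4. Stack: [4]
STORE_FAST i → i=4. Stack: []
LOAD_FAST i → push 4. Stack: [4]
LOAD_CONST → push 5. Stack: [4, 5]
COMPARE_OP bool(<) → 4 vs 5 = True. Stack: [True]
POP_JUMP_IF_FALSE → pop True; no jump. Stack: []
LOAD_FAST_LOAD_FAST v,b → push 46,34. Stack: [46, 34]
BINARY_OP | → 46 | 34 = 46. Stack: [46]
STORE_FAST v → v=46. Stack: []
LOAD_FAST i → push 4. Stack: [4]
LOAD_CONST → push 1. Stack: [4, 1]
BINARY_OP + → 4 + 1 = 5. Stack: [5]
STORE_FAST i → i=5. Stack: []
LOAD_FAST i → push 5. Stack: [5]
LOAD_CONST → push 5. Stack: [5, 5]
COMPARE_OP bool(<) → 5 vs 5 = False. Stack: [False]
POP_JUMP_IF_FALSE → pop False; jump. Stack: []
LOAD_FAST v → push 46. Stack: [46]
RETURN_VALUE → return 46.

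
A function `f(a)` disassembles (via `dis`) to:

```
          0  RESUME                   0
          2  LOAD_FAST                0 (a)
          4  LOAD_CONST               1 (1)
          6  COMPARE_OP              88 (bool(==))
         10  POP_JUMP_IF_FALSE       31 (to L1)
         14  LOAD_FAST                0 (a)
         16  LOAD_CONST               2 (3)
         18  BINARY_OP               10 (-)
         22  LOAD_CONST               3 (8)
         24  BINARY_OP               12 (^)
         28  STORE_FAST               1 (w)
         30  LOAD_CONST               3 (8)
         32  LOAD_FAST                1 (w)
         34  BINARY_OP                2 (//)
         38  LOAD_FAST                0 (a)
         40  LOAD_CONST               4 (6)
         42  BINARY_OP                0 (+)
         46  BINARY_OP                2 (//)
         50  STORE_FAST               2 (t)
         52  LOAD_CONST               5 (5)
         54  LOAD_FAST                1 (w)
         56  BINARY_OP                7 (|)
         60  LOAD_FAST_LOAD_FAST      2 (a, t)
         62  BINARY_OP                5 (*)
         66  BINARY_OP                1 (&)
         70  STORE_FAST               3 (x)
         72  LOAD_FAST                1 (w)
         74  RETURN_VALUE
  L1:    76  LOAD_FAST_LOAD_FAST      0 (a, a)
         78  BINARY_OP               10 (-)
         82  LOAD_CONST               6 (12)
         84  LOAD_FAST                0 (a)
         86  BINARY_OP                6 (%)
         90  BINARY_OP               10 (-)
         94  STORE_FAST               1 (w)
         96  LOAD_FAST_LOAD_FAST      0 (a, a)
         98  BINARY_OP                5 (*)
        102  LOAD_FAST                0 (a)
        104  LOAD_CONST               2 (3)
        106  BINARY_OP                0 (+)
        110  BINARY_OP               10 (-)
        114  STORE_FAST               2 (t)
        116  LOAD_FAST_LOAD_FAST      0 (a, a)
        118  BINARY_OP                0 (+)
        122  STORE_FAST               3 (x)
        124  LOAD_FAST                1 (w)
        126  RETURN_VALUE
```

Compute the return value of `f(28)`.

LOAD_FAST a → push 28. Stack: [28]
LOAD_CONST → push 1. Stack: [28, 1]
COMPARE_OP bool(==) → 28 vs 1 = False. Stack: [False]
POP_JUMP_IF_FALSE → pop False; jump. Stack: []
LOAD_FAST_LOAD_FAST a,a → push 28,28. Stack: [28, 28]
BINARY_OP - → 28 - 28 = 0. Stack: [0]
LOAD_CONST → push 12. Stack: [0, 12]
LOAD_FAST a → push 28. Stack: [0, 12, 28]
BINARY_OP % → 12 % 28 = 12. Stack: [0, 12]
BINARY_OP - → 0 - 12 = -12. Stack: [-12]
STORE_FAST w → w=-12. Stack: []
LOAD_FAST_LOAD_FAST a,a → push 28,28. Stack: [28, 28]
BINARY_OP * → 28 * 28 = 784. Stack: [784]
LOAD_FAST a → push 28. Stack: [784, 28]
LOAD_CONST → push 3. Stack: [784, 28, 3]
BINARY_OP + → 28 + 3 = 31. Stack: [784, 31]
BINARY_OP - → 784 - 31 = 753. Stack: [753]
STORE_FAST t → t=753. Stack: []
LOAD_FAST_LOAD_FAST a,a → push 28,28. Stack: [28, 28]
BINARY_OP + → 28 + 28 = 56. Stack: [56]
STORE_FAST x → x=56. Stack: []
LOAD_FAST w → push -12. Stack: [-12]
RETURN_VALUE → return -12.

-12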